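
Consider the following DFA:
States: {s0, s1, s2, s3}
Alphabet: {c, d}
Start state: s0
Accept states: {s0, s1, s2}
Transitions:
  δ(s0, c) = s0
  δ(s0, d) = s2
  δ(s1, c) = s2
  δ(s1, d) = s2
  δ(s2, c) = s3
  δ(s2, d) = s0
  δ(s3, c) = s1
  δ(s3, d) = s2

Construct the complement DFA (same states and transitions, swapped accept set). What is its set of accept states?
Complement accept states = All states \ Original accept states
= {s0, s1, s2, s3} \ {s0, s1, s2}
{s3}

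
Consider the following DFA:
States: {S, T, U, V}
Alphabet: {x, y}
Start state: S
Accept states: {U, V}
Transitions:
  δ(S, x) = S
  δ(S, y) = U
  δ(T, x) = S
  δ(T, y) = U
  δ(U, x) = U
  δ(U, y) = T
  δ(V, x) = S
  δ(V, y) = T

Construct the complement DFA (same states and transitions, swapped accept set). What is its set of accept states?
Complement accept states = All states \ Original accept states
= {S, T, U, V} \ {U, V}
{S, T}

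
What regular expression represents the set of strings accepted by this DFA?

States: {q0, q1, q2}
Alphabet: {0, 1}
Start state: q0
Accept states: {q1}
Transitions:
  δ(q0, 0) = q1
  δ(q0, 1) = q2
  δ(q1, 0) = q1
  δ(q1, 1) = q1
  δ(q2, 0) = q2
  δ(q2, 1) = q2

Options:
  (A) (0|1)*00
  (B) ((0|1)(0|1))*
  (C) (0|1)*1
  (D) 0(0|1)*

Check each option against the DFA on short strings; one disagreement eliminates an option:
  (A) (0|1)*00: on '0' the DFA goes q0 → q1 and accepts (q1 ∈ Accept), but the regex does not match it → eliminate
  (B) ((0|1)(0|1))*: on ε the DFA stays in q0 and rejects (q0 ∉ Accept), but the regex matches it → eliminate
  (C) (0|1)*1: on '0' the DFA goes q0 → q1 and accepts (q1 ∈ Accept), but the regex does not match it → eliminate
  (D) 0(0|1)*: agrees with the DFA on every string of length ≤ 6
Only (D) is consistent with the DFA.
(D) 0(0|1)*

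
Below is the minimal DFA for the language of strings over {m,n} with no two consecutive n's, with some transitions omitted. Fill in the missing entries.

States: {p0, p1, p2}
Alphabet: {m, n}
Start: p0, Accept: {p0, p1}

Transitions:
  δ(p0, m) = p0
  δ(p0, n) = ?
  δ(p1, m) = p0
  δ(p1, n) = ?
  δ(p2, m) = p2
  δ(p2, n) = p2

From the language and accept set, identify what each state tracks — p0: last symbol not n (ok); p1: last symbol n (ok); p2: saw nn (dead).
Each missing δ(q, a) is the state matching the new tracked value after reading a.
δ(p0, n) = p1; δ(p1, n) = p2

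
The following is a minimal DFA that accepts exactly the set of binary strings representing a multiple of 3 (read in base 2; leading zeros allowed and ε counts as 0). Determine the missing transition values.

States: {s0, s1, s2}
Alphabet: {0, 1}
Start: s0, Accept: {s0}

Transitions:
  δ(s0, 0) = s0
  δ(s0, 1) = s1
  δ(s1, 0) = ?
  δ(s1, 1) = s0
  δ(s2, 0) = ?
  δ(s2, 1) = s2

From the language and accept set, identify what each state tracks — s0: value ≡ 0 (mod 3); s1: value ≡ 1 (mod 3); s2: value ≡ 2 (mod 3).
Each missing δ(q, a) is the state matching the new tracked value after reading a.
δ(s1, 0) = s2; δ(s2, 0) = s1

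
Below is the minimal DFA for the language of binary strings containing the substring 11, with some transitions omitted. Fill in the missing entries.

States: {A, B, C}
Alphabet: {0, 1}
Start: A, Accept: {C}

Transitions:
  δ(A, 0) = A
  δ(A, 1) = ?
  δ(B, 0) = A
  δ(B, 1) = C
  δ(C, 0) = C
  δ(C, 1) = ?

From the language and accept set, identify what each state tracks — A: no progress toward 11; B: one trailing 1; C: substring 11 seen.
Each missing δ(q, a) is the state matching the new tracked value after reading a.
δ(A, 1) = B; δ(C, 1) = C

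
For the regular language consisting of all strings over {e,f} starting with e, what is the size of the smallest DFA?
By Myhill–Nerode, count the distinguishable equivalence classes: three classes — empty / started with e / started with f (dead).
3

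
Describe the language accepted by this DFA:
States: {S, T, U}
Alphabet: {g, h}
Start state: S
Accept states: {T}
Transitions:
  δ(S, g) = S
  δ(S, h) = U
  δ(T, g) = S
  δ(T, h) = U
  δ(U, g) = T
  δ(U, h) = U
Testing a few strings:
  'h' → reject
  'gh' → reject
  'hg' → accept
  'g' → reject
State roles: S=no suffix match; T=suffix is hg; U=one trailing h
All strings over {g,h} ending with hg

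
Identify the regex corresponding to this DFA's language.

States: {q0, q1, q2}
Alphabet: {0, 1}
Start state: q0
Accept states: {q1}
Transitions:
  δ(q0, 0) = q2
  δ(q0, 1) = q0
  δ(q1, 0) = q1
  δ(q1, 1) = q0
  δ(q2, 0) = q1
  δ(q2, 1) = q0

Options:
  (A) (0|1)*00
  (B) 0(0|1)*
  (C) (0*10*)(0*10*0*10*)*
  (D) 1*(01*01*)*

Check each option against the DFA on short strings; one disagreement eliminates an option:
  (A) (0|1)*00: agrees with the DFA on every string of length ≤ 6
  (B) 0(0|1)*: on '0' the DFA goes q0 → q2 and rejects (q2 ∉ Accept), but the regex matches it → eliminate
  (C) (0*10*)(0*10*0*10*)*: on '1' the DFA goes q0 → q0 and rejects (q0 ∉ Accept), but the regex matches it → eliminate
  (D) 1*(01*01*)*: on ε the DFA stays in q0 and rejects (q0 ∉ Accept), but the regex matches it → eliminate
Only (A) is consistent with the DFA.
(A) (0|1)*00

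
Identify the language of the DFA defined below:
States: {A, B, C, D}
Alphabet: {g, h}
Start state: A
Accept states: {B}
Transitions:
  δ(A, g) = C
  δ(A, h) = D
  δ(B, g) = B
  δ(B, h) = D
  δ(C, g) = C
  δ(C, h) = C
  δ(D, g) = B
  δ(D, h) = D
Testing a few strings:
  'h' → reject
  'hgg' → accept
  'gh' → reject
  'g' → reject
State roles: A=no input read; B=started with h, last symbol g; C=started with g (dead); D=started with h, last symbol h
All strings over {g,h} that start with h and end with g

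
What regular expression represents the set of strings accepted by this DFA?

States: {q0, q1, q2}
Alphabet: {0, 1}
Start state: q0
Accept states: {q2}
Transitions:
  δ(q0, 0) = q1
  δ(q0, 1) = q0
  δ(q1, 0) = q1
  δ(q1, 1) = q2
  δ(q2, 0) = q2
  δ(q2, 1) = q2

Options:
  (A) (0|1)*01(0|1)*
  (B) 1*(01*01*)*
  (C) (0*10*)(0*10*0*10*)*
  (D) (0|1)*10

Check each option against the DFA on short strings; one disagreement eliminates an option:
  (A) (0|1)*01(0|1)*: agrees with the DFA on every string of length ≤ 6
  (B) 1*(01*01*)*: on ε the DFA stays in q0 and rejects (q0 ∉ Accept), but the regex matches it → eliminate
  (C) (0*10*)(0*10*0*10*)*: on '1' the DFA goes q0 → q0 and rejects (q0 ∉ Accept), but the regex matches it → eliminate
  (D) (0|1)*10: on '01' the DFA goes q0 → q1 → q2 and accepts (q2 ∈ Accept), but the regex does not match it → eliminate
Only (A) is consistent with the DFA.
(A) (0|1)*01(0|1)*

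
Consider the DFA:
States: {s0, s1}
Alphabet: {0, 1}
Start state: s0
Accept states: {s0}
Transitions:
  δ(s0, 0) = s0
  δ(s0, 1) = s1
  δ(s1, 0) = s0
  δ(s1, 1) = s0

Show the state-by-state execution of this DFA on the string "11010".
read '1': s0 → s1
  read '1': s1 → s0
  read '0': s0 → s0
  read '1': s0 → s1
  read '0': s1 → s0
s0 -> s1 -> s0 -> s0 -> s1 -> s0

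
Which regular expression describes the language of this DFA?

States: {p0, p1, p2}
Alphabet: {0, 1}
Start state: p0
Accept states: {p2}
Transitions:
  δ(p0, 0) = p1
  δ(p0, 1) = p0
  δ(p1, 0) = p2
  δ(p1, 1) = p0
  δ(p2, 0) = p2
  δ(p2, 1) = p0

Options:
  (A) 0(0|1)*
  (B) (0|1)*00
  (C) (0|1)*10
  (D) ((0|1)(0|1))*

Check each option against the DFA on short strings; one disagreement eliminates an option:
  (A) 0(0|1)*: on '0' the DFA goes p0 → p1 and rejects (p1 ∉ Accept), but the regex matches it → eliminate
  (B) (0|1)*00: agrees with the DFA on every string of length ≤ 6
  (C) (0|1)*10: on '00' the DFA goes p0 → p1 → p2 and accepts (p2 ∈ Accept), but the regex does not match it → eliminate
  (D) ((0|1)(0|1))*: on ε the DFA stays in p0 and rejects (p0 ∉ Accept), but the regex matches it → eliminate
Only (B) is consistent with the DFA.
(B) (0|1)*00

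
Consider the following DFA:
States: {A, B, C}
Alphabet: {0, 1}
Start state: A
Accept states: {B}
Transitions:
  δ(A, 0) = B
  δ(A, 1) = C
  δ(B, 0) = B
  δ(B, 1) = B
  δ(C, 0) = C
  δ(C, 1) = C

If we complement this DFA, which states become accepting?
Complement accept states = All states \ Original accept states
= {A, B, C} \ {B}
{A, C}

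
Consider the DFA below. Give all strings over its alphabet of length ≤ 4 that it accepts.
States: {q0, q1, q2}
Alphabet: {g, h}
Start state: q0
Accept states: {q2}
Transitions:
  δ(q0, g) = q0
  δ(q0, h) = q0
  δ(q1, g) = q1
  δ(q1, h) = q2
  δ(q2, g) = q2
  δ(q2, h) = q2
None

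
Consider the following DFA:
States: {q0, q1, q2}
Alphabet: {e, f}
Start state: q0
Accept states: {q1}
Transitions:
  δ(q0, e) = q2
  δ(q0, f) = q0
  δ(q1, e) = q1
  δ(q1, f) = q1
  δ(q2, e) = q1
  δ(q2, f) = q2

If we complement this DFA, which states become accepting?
Complement accept states = All states \ Original accept states
= {q0, q1, q2} \ {q1}
{q0, q2}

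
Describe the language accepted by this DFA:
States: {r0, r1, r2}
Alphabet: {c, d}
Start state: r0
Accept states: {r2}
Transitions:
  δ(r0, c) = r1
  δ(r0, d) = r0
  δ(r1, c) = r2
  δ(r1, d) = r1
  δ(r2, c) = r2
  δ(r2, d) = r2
Testing a few strings:
  'dc' → reject
  'dddc' → reject
  'd' → reject
  'cc' → accept
State roles: r0=zero c's seen; r1=one c seen; r2=≥ two c's seen
All strings over {c,d} containing at least two c's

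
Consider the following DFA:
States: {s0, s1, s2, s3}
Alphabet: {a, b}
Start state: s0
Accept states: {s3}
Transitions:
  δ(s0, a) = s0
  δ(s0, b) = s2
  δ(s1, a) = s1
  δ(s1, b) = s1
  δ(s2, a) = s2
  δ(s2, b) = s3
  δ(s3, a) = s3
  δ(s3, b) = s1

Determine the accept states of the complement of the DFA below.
Complement accept states = All states \ Original accept states
= {s0, s1, s2, s3} \ {s3}
{s0, s1, s2}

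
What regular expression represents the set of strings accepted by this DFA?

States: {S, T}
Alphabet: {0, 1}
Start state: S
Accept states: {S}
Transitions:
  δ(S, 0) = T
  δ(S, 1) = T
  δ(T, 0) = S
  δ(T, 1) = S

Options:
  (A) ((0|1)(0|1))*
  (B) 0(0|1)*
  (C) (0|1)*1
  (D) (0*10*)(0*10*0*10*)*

Check each option against the DFA on short strings; one disagreement eliminates an option:
  (A) ((0|1)(0|1))*: agrees with the DFA on every string of length ≤ 6
  (B) 0(0|1)*: on ε the DFA stays in S and accepts (S ∈ Accept), but the regex does not match it → eliminate
  (C) (0|1)*1: on ε the DFA stays in S and accepts (S ∈ Accept), but the regex does not match it → eliminate
  (D) (0*10*)(0*10*0*10*)*: on ε the DFA stays in S and accepts (S ∈ Accept), but the regex does not match it → eliminate
Only (A) is consistent with the DFA.
(A) ((0|1)(0|1))*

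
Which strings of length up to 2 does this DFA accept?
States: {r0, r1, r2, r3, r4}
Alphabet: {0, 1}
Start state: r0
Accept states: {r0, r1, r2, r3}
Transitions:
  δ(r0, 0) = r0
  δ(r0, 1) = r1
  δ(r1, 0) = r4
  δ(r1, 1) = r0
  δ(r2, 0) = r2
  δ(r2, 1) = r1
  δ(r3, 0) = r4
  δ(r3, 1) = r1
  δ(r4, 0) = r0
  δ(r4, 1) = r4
ε, 0, 1, 00, 01, 11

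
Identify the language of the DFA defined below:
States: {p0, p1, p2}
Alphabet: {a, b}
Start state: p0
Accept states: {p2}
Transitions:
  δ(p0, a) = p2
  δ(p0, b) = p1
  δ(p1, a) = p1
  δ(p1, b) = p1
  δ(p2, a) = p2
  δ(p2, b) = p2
Testing a few strings:
  'a' → accept
  'abb' → accept
  'b' → reject
  'bab' → reject
State roles: p0=no input read; p1=started with b (dead); p2=started with a
All strings over {a,b} starting with a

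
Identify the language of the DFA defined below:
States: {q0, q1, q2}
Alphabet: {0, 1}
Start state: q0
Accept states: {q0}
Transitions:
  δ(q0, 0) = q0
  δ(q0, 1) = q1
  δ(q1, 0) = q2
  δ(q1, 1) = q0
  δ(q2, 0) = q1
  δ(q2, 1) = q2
Testing a few strings:
  '011' → accept
  '00' → accept
  '1' → reject
  '0011' → accept
State roles: q0=value ≡ 0 (mod 3); q1=value ≡ 1 (mod 3); q2=value ≡ 2 (mod 3)
All binary strings representing a multiple of 3 (read in base 2; leading zeros allowed and ε counts as 0)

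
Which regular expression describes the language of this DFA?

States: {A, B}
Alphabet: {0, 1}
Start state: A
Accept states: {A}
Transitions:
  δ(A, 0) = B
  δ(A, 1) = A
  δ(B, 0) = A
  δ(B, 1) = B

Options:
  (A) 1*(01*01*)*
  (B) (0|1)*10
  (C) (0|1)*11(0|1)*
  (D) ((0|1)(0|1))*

Check each option against the DFA on short strings; one disagreement eliminates an option:
  (A) 1*(01*01*)*: agrees with the DFA on every string of length ≤ 6
  (B) (0|1)*10: on ε the DFA stays in A and accepts (A ∈ Accept), but the regex does not match it → eliminate
  (C) (0|1)*11(0|1)*: on ε the DFA stays in A and accepts (A ∈ Accept), but the regex does not match it → eliminate
  (D) ((0|1)(0|1))*: on '1' the DFA goes A → A and accepts (A ∈ Accept), but the regex does not match it → eliminate
Only (A) is consistent with the DFA.
(A) 1*(01*01*)*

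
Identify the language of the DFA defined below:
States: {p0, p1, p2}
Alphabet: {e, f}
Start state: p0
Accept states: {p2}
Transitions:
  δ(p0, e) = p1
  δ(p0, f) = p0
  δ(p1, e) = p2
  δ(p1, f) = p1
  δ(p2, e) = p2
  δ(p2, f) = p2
Testing a few strings:
  'fef' → reject
  'ee' → accept
  'feef' → accept
  'e' → reject
State roles: p0=zero e's seen; p1=one e seen; p2=≥ two e's seen
All strings over {e,f} containing at least two e's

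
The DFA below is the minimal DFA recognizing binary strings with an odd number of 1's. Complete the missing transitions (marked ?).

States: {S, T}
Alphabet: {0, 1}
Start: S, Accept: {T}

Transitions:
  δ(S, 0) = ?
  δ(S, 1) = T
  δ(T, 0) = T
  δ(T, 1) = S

From the language and accept set, identify what each state tracks — S: even number of 1's so far; T: odd number of 1's so far.
Each missing δ(q, a) is the state matching the new tracked value after reading a.
δ(S, 0) = S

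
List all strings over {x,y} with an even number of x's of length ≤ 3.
ε, y, xx, yy, xxy, xyx, yxx, yyy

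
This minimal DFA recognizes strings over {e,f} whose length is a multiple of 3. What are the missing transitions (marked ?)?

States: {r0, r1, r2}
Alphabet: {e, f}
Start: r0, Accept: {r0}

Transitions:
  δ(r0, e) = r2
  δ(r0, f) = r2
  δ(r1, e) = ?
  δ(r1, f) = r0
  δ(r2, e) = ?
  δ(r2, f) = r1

From the language and accept set, identify what each state tracks — r0: length ≡ 0 (mod 3); r1: length ≡ 2 (mod 3); r2: length ≡ 1 (mod 3).
Each missing δ(q, a) is the state matching the new tracked value after reading a.
δ(r1, e) = r0; δ(r2, e) = r1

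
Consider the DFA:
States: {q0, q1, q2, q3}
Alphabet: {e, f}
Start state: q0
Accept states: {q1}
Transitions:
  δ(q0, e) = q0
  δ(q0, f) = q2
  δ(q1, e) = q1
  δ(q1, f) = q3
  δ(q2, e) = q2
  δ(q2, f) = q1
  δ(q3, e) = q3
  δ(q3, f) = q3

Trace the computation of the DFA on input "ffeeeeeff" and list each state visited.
read 'f': q0 → q2
  read 'f': q2 → q1
  read 'e': q1 → q1
  read 'e': q1 → q1
  read 'e': q1 → q1
  read 'e': q1 → q1
  read 'e': q1 → q1
  read 'f': q1 → q3
  read 'f': q3 → q3
q0 -> q2 -> q1 -> q1 -> q1 -> q1 -> q1 -> q1 -> q3 -> q3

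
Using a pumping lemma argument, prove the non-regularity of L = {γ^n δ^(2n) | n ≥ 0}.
Assume L is regular with pumping length p. Idea: pumping the γ-block breaks the 1:2 ratio.
Choose s = γ^p δ^(2p) (length 3p ≥ p). By the pumping lemma, s = xyz with |xy| ≤ p, |y| > 0, so y = γ^k with k ≥ 1. Then xy²z = γ^(p+k) δ^(2p). For this to be in L we would need 2p = 2(p+k), i.e. 2k = 0, contradicting k ≥ 1. So xy²z ∉ L.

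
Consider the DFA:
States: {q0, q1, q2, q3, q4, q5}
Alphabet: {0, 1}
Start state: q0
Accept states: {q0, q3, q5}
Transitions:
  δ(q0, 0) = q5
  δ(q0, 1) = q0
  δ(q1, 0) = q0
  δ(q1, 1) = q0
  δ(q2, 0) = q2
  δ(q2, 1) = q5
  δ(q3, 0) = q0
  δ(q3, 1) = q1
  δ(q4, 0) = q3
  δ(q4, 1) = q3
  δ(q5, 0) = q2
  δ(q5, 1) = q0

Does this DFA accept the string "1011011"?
Processing string "1011011":
  q0 --1--> q0
  q0 --0--> q5
  q5 --1--> q0
  q0 --1--> q0
  q0 --0--> q5
  q5 --1--> q0
  q0 --1--> q0
Final state: q0
Accept states: {q0, q3, q5}
Yes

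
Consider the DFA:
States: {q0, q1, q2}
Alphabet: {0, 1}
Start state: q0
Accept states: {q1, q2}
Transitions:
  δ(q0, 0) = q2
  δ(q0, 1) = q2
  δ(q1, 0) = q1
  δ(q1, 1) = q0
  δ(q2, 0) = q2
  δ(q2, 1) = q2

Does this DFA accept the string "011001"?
Processing string "011001":
  q0 --0--> q2
  q2 --1--> q2
  q2 --1--> q2
  q2 --0--> q2
  q2 --0--> q2
  q2 --1--> q2
Final state: q2
Accept states: {q1, q2}
Yes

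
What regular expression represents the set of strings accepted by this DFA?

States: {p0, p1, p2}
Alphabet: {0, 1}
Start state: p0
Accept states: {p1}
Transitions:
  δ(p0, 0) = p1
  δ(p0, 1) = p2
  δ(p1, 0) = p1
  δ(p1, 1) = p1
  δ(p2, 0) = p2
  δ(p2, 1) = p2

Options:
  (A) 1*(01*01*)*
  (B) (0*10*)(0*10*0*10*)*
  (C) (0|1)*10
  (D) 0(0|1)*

Check each option against the DFA on short strings; one disagreement eliminates an option:
  (A) 1*(01*01*)*: on ε the DFA stays in p0 and rejects (p0 ∉ Accept), but the regex matches it → eliminate
  (B) (0*10*)(0*10*0*10*)*: on '0' the DFA goes p0 → p1 and accepts (p1 ∈ Accept), but the regex does not match it → eliminate
  (C) (0|1)*10: on '0' the DFA goes p0 → p1 and accepts (p1 ∈ Accept), but the regex does not match it → eliminate
  (D) 0(0|1)*: agrees with the DFA on every string of length ≤ 6
Only (D) is consistent with the DFA.
(D) 0(0|1)*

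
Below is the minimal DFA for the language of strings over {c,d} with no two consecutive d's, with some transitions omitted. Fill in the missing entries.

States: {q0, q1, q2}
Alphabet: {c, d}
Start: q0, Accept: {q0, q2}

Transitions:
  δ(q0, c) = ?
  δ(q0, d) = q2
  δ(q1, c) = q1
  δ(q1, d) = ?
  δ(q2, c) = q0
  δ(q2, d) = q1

From the language and accept set, identify what each state tracks — q0: last symbol not d (ok); q1: saw dd (dead); q2: last symbol d (ok).
Each missing δ(q, a) is the state matching the new tracked value after reading a.
δ(q0, c) = q0; δ(q1, d) = q1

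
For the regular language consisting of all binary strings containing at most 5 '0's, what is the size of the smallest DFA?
By Myhill–Nerode, count the distinguishable equivalence classes: 7 classes — having seen 0, 1, …, 5, or >5 copies of '0'; counts 0 through 5 are accepting and >5 is dead.
7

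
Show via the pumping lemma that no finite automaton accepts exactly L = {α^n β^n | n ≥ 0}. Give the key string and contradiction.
Assume L is regular with pumping length p. Idea: pumping the α-block changes the count balance.
Choose s = α^p β^p (length 2p ≥ p). By the pumping lemma, s = xyz with |xy| ≤ p, |y| > 0. So y = α^k for some k > 0 (since xy is entirely within the α's). Pumping gives xy²z = α^(p+k) β^p, which is not in L since p+k ≠ p.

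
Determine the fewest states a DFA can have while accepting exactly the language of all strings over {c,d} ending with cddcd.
By Myhill–Nerode, count the distinguishable equivalence classes: 6 classes — one per longest suffix of the input that is a prefix of 'cddcd' (lengths 0 through 5); only the length-5 class is accepting.
6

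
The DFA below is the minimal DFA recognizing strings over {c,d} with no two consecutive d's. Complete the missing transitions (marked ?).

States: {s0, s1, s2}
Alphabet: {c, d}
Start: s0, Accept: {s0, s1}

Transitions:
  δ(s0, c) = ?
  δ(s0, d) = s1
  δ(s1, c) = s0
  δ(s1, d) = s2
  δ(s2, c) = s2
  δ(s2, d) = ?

From the language and accept set, identify what each state tracks — s0: last symbol not d (ok); s1: last symbol d (ok); s2: saw dd (dead).
Each missing δ(q, a) is the state matching the new tracked value after reading a.
δ(s0, c) = s0; δ(s2, d) = s2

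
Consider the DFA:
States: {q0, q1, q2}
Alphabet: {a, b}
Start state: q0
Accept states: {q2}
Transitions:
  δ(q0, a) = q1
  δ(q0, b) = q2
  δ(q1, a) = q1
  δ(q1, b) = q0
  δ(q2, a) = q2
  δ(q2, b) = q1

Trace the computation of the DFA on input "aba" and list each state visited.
read 'a': q0 → q1
  read 'b': q1 → q0
  read 'a': q0 → q1
q0 -> q1 -> q0 -> q1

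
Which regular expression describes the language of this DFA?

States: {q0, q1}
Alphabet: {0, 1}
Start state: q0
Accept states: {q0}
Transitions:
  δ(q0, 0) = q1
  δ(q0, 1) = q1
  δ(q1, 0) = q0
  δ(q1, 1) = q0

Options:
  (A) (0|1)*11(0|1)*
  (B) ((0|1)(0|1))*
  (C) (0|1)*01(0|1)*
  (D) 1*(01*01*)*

Check each option against the DFA on short strings; one disagreement eliminates an option:
  (A) (0|1)*11(0|1)*: on ε the DFA stays in q0 and accepts (q0 ∈ Accept), but the regex does not match it → eliminate
  (B) ((0|1)(0|1))*: agrees with the DFA on every string of length ≤ 6
  (C) (0|1)*01(0|1)*: on ε the DFA stays in q0 and accepts (q0 ∈ Accept), but the regex does not match it → eliminate
  (D) 1*(01*01*)*: on '1' the DFA goes q0 → q1 and rejects (q1 ∉ Accept), but the regex matches it → eliminate
Only (B) is consistent with the DFA.
(B) ((0|1)(0|1))*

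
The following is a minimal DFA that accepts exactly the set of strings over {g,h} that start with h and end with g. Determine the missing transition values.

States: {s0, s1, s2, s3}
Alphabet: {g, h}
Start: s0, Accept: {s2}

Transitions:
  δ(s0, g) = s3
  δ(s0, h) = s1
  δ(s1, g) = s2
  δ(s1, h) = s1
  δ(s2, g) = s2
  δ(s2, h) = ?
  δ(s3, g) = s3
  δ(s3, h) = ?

From the language and accept set, identify what each state tracks — s0: no input read; s1: started with h, last symbol h; s2: started with h, last symbol g; s3: started with g (dead).
Each missing δ(q, a) is the state matching the new tracked value after reading a.
δ(s2, h) = s1; δ(s3, h) = s3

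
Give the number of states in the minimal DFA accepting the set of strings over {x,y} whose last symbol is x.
By Myhill–Nerode, count the distinguishable equivalence classes: 2^1 = 2 classes — the DFA must remember the last 1 symbol read; every pair of distinct length-1 suffixes is distinguishable by some continuation.
2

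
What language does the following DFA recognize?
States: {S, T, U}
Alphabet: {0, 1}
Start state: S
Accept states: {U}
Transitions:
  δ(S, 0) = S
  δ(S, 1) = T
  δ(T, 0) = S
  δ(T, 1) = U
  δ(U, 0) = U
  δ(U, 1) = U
Testing a few strings:
  '0101' → reject
  '011' → accept
  '111' → accept
  '010' → reject
State roles: S=no progress toward 11; T=one trailing 1; U=substring 11 seen
All binary strings containing the substring 11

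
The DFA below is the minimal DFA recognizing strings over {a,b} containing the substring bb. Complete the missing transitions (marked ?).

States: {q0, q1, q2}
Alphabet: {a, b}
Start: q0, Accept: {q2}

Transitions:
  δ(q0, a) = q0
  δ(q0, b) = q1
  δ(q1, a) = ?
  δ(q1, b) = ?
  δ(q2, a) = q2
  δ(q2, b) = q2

From the language and accept set, identify what each state tracks — q0: no progress toward bb; q1: one trailing b; q2: substring bb seen.
Each missing δ(q, a) is the state matching the new tracked value after reading a.
δ(q1, a) = q0; δ(q1, b) = q2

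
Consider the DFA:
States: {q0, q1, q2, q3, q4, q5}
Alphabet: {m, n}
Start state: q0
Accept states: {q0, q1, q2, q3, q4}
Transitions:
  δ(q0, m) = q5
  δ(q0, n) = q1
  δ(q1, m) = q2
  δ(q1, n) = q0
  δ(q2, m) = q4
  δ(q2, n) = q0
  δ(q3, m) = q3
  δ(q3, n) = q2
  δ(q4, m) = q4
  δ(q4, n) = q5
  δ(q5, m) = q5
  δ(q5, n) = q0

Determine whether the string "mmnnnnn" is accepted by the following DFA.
Processing string "mmnnnnn":
  q0 --m--> q5
  q5 --m--> q5
  q5 --n--> q0
  q0 --n--> q1
  q1 --n--> q0
  q0 --n--> q1
  q1 --n--> q0
Final state: q0
Accept states: {q0, q1, q2, q3, q4}
Yes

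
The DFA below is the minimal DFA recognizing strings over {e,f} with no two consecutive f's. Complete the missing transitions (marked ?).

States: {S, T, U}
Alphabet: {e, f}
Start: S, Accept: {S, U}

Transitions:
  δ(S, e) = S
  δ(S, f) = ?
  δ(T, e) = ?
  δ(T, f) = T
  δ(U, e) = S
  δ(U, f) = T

From the language and accept set, identify what each state tracks — S: last symbol not f (ok); T: saw ff (dead); U: last symbol f (ok).
Each missing δ(q, a) is the state matching the new tracked value after reading a.
δ(S, f) = U; δ(T, e) = T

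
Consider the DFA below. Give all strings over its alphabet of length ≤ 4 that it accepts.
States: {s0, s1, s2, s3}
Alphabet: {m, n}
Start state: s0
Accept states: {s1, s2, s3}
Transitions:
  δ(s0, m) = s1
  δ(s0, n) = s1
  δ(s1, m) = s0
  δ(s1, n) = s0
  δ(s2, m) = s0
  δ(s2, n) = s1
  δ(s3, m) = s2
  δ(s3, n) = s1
m, n, mmm, mmn, mnm, mnn, nmm, nmn, nnm, nnn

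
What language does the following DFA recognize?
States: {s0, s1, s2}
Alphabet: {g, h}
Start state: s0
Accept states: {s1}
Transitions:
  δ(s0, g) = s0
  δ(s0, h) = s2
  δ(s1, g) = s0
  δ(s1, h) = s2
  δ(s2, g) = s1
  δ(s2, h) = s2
Testing a few strings:
  'gg' → reject
  'g' → reject
  'h' → reject
  'ggg' → reject
State roles: s0=no suffix match; s1=suffix is hg; s2=one trailing h
All strings over {g,h} ending with hg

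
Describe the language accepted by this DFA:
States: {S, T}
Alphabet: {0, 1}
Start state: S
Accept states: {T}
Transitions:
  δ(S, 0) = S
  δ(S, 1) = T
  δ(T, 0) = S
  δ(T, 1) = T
Testing a few strings:
  '110' → reject
  '01' → accept
  '11' → accept
  '100' → reject
State roles: S=last symbol not 1; T=last symbol is 1
All binary strings ending with 1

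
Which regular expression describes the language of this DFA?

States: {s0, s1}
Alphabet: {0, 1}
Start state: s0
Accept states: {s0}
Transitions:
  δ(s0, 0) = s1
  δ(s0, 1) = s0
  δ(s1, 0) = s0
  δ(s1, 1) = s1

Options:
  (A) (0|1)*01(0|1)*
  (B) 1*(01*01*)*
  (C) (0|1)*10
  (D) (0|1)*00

Check each option against the DFA on short strings; one disagreement eliminates an option:
  (A) (0|1)*01(0|1)*: on ε the DFA stays in s0 and accepts (s0 ∈ Accept), but the regex does not match it → eliminate
  (B) 1*(01*01*)*: agrees with the DFA on every string of length ≤ 6
  (C) (0|1)*10: on ε the DFA stays in s0 and accepts (s0 ∈ Accept), but the regex does not match it → eliminate
  (D) (0|1)*00: on ε the DFA stays in s0 and accepts (s0 ∈ Accept), but the regex does not match it → eliminate
Only (B) is consistent with the DFA.
(B) 1*(01*01*)*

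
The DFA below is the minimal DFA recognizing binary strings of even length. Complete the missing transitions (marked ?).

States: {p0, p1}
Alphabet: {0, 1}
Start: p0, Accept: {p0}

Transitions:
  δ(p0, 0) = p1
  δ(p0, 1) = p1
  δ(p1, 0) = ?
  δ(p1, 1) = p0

From the language and accept set, identify what each state tracks — p0: even length so far; p1: odd length so far.
Each missing δ(q, a) is the state matching the new tracked value after reading a.
δ(p1, 0) = p0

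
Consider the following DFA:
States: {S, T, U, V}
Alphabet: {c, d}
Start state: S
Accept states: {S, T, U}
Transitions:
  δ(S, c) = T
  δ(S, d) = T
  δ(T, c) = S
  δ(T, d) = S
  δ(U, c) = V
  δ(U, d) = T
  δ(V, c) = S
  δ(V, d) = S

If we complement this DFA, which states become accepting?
Complement accept states = All states \ Original accept states
= {S, T, U, V} \ {S, T, U}
{V}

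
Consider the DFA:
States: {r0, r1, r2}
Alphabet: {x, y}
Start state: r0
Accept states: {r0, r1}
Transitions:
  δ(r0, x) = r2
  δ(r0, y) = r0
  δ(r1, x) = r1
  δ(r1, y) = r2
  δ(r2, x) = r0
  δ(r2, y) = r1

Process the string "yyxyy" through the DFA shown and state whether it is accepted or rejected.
Processing string "yyxyy":
  r0 --y--> r0
  r0 --y--> r0
  r0 --x--> r2
  r2 --y--> r1
  r1 --y--> r2
Final state: r2
Accept states: {r0, r1}
No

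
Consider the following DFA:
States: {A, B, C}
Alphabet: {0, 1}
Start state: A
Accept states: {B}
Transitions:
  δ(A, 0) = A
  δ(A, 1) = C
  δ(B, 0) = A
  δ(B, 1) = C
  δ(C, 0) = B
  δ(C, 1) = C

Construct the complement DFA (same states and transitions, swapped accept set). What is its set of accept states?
Complement accept states = All states \ Original accept states
= {A, B, C} \ {B}
{A, C}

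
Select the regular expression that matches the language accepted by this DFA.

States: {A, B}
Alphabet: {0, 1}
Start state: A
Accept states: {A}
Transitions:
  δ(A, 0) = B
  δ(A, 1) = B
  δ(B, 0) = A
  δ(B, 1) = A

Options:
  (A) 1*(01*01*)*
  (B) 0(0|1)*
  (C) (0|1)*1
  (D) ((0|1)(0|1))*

Check each option against the DFA on short strings; one disagreement eliminates an option:
  (A) 1*(01*01*)*: on '1' the DFA goes A → B and rejects (B ∉ Accept), but the regex matches it → eliminate
  (B) 0(0|1)*: on ε the DFA stays in A and accepts (A ∈ Accept), but the regex does not match it → eliminate
  (C) (0|1)*1: on ε the DFA stays in A and accepts (A ∈ Accept), but the regex does not match it → eliminate
  (D) ((0|1)(0|1))*: agrees with the DFA on every string of length ≤ 6
Only (D) is consistent with the DFA.
(D) ((0|1)(0|1))*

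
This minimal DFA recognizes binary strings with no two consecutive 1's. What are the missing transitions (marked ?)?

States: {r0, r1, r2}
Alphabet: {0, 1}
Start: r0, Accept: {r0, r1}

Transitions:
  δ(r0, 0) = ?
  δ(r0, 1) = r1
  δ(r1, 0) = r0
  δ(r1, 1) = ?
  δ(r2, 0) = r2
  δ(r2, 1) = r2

From the language and accept set, identify what each state tracks — r0: last symbol not 1 (ok); r1: last symbol 1 (ok); r2: saw 11 (dead).
Each missing δ(q, a) is the state matching the new tracked value after reading a.
δ(r0, 0) = r0; δ(r1, 1) = r2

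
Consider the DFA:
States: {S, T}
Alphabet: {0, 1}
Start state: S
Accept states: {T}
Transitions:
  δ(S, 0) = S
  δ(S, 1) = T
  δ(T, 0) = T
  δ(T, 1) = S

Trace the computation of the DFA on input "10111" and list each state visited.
read '1': S → T
  read '0': T → T
  read '1': T → S
  read '1': S → T
  read '1': T → S
S -> T -> T -> S -> T -> S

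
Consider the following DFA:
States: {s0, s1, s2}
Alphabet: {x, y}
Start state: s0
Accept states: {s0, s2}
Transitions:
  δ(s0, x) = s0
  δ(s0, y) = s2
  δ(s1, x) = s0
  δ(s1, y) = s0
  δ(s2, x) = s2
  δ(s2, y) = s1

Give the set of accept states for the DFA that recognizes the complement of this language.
Complement accept states = All states \ Original accept states
= {s0, s1, s2} \ {s0, s2}
{s1}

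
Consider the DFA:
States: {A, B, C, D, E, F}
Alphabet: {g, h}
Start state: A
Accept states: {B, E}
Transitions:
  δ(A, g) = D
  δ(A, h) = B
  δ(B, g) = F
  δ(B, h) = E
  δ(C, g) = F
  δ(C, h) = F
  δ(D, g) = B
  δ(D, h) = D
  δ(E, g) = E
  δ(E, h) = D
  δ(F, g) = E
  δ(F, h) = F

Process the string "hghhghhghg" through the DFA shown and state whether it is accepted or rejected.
Processing string "hghhghhghg":
  A --h--> B
  B --g--> F
  F --h--> F
  F --h--> F
  F --g--> E
  E --h--> D
  D --h--> D
  D --g--> B
  B --h--> E
  E --g--> E
Final state: E
Accept states: {B, E}
Yes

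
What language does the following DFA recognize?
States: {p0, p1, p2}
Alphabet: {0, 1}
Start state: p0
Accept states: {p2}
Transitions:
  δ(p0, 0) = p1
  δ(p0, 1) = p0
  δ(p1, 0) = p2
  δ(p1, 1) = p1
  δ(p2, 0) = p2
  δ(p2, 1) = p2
Testing a few strings:
  '1000' → accept
  '1001' → accept
  '11' → reject
  '100' → accept
State roles: p0=zero 0's seen; p1=one 0 seen; p2=≥ two 0's seen
All binary strings containing at least two 0's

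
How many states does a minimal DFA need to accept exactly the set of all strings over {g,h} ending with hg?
By Myhill–Nerode, count the distinguishable equivalence classes: 3 classes — one per longest suffix of the input that is a prefix of 'hg' (lengths 0 through 2); only the length-2 class is accepting.
3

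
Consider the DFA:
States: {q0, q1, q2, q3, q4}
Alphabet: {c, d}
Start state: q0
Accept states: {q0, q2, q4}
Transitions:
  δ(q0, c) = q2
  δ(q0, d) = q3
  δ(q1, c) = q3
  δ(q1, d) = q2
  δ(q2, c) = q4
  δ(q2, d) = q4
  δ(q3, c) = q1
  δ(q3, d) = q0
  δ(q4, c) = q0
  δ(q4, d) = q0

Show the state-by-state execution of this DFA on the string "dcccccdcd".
read 'd': q0 → q3
  read 'c': q3 → q1
  read 'c': q1 → q3
  read 'c': q3 → q1
  read 'c': q1 → q3
  read 'c': q3 → q1
  read 'd': q1 → q2
  read 'c': q2 → q4
  read 'd': q4 → q0
q0 -> q3 -> q1 -> q3 -> q1 -> q3 -> q1 -> q2 -> q4 -> q0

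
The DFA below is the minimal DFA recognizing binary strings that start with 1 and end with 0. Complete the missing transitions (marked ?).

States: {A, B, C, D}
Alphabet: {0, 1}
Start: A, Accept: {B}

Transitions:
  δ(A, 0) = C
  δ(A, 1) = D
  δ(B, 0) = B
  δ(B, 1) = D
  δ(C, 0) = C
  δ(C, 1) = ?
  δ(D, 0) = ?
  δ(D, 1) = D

From the language and accept set, identify what each state tracks — A: no input read; B: started with 1, last symbol 0; C: started with 0 (dead); D: started with 1, last symbol 1.
Each missing δ(q, a) is the state matching the new tracked value after reading a.
δ(C, 1) = C; δ(D, 0) = B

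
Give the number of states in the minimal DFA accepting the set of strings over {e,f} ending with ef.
By Myhill–Nerode, count the distinguishable equivalence classes: 3 classes — one per longest suffix of the input that is a prefix of 'ef' (lengths 0 through 2); only the length-2 class is accepting.
3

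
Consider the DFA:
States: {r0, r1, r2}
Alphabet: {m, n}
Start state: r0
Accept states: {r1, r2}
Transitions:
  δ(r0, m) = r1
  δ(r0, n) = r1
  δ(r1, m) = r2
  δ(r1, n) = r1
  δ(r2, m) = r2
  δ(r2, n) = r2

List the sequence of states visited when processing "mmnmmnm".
read 'm': r0 → r1
  read 'm': r1 → r2
  read 'n': r2 → r2
  read 'm': r2 → r2
  read 'm': r2 → r2
  read 'n': r2 → r2
  read 'm': r2 → r2
r0 -> r1 -> r2 -> r2 -> r2 -> r2 -> r2 -> r2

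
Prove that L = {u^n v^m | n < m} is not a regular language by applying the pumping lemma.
Assume L is regular with pumping length p. Idea: pumping up the u-block makes the u-count reach the v-count.
Choose s = u^p v^(p+1) ∈ L. By the pumping lemma, s = xyz with |xy| ≤ p, |y| > 0, so y = u^k with k ≥ 1. Then xy²z = u^(p+k) v^(p+1). Since p+k ≥ p+1, the number of u's is no longer strictly less than the number of v's, so xy²z ∉ L.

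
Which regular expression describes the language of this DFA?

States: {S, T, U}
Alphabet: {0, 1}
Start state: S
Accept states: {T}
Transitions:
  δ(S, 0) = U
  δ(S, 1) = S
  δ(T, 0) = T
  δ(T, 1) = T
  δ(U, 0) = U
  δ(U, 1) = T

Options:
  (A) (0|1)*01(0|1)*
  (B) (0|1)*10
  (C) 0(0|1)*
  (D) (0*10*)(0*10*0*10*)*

Check each option against the DFA on short strings; one disagreement eliminates an option:
  (A) (0|1)*01(0|1)*: agrees with the DFA on every string of length ≤ 6
  (B) (0|1)*10: on '01' the DFA goes S → U → T and accepts (T ∈ Accept), but the regex does not match it → eliminate
  (C) 0(0|1)*: on '0' the DFA goes S → U and rejects (U ∉ Accept), but the regex matches it → eliminate
  (D) (0*10*)(0*10*0*10*)*: on '1' the DFA goes S → S and rejects (S ∉ Accept), but the regex matches it → eliminate
Only (A) is consistent with the DFA.
(A) (0|1)*01(0|1)*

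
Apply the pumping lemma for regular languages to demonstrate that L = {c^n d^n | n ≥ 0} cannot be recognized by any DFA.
Assume L is regular with pumping length p. Idea: pumping the c-block changes the count balance.
Choose s = c^p d^p (length 2p ≥ p). By the pumping lemma, s = xyz with |xy| ≤ p, |y| > 0. So y = c^k for some k > 0 (since xy is entirely within the c's). Pumping gives xy²z = c^(p+k) d^p, which is not in L since p+k ≠ p.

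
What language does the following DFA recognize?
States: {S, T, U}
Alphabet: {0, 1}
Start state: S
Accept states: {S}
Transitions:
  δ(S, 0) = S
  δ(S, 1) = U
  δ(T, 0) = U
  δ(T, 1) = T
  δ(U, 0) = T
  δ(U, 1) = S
Testing a few strings:
  '1' → reject
  '101' → reject
  '110' → accept
  '11' → accept
State roles: S=value ≡ 0 (mod 3); T=value ≡ 2 (mod 3); U=value ≡ 1 (mod 3)
All binary strings representing a multiple of 3 (read in base 2; leading zeros allowed and ε counts as 0)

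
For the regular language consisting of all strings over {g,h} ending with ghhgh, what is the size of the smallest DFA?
By Myhill–Nerode, count the distinguishable equivalence classes: 6 classes — one per longest suffix of the input that is a prefix of 'ghhgh' (lengths 0 through 5); only the length-5 class is accepting.
6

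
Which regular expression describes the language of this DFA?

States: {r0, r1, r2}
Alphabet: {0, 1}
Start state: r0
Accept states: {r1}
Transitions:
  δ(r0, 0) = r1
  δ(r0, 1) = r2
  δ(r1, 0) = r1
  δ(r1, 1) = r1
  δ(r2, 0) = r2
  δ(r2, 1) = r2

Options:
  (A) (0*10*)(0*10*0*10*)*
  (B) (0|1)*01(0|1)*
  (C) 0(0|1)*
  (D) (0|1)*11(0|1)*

Check each option against the DFA on short strings; one disagreement eliminates an option:
  (A) (0*10*)(0*10*0*10*)*: on '0' the DFA goes r0 → r1 and accepts (r1 ∈ Accept), but the regex does not match it → eliminate
  (B) (0|1)*01(0|1)*: on '0' the DFA goes r0 → r1 and accepts (r1 ∈ Accept), but the regex does not match it → eliminate
  (C) 0(0|1)*: agrees with the DFA on every string of length ≤ 6
  (D) (0|1)*11(0|1)*: on '0' the DFA goes r0 → r1 and accepts (r1 ∈ Accept), but the regex does not match it → eliminate
Only (C) is consistent with the DFA.
(C) 0(0|1)*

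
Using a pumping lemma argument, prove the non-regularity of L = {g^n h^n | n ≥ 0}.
Assume L is regular with pumping length p. Idea: pumping the g-block changes the count balance.
Choose s = g^p h^p (length 2p ≥ p). By the pumping lemma, s = xyz with |xy| ≤ p, |y| > 0. So y = g^k for some k > 0 (since xy is entirely within the g's). Pumping gives xy²z = g^(p+k) h^p, which is not in L since p+k ≠ p.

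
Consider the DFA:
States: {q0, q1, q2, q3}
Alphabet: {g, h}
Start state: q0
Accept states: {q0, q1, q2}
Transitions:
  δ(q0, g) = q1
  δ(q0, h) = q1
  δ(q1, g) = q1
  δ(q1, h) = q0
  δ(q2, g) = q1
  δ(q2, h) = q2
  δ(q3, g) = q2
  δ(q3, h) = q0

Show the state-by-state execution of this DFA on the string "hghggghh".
read 'h': q0 → q1
  read 'g': q1 → q1
  read 'h': q1 → q0
  read 'g': q0 → q1
  read 'g': q1 → q1
  read 'g': q1 → q1
  read 'h': q1 → q0
  read 'h': q0 → q1
q0 -> q1 -> q1 -> q0 -> q1 -> q1 -> q1 -> q0 -> q1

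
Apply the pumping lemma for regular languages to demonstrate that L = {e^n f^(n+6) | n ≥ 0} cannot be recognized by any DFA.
Assume L is regular with pumping length p. Idea: pumping the e-block breaks the fixed offset of 6.
Choose s = e^p f^(p+6) ∈ L. By the pumping lemma, s = xyz with |xy| ≤ p, |y| > 0, so y = e^k with k ≥ 1. Then xy²z = e^(p+k) f^(p+6). For this to be in L we would need p+6 = (p+k)+6, i.e. k = 0, contradicting k ≥ 1. So xy²z ∉ L.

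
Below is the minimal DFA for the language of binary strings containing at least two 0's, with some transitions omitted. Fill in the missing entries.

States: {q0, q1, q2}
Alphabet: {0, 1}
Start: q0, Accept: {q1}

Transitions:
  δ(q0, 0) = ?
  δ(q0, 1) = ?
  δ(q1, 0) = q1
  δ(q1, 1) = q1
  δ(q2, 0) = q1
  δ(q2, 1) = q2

From the language and accept set, identify what each state tracks — q0: zero 0's seen; q1: ≥ two 0's seen; q2: one 0 seen.
Each missing δ(q, a) is the state matching the new tracked value after reading a.
δ(q0, 0) = q2; δ(q0, 1) = q0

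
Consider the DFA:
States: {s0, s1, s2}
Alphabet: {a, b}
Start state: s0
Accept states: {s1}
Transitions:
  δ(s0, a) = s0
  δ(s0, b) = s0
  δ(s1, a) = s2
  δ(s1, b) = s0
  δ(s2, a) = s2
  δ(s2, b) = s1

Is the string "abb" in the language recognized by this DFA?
Processing string "abb":
  s0 --a--> s0
  s0 --b--> s0
  s0 --b--> s0
Final state: s0
Accept states: {s1}
No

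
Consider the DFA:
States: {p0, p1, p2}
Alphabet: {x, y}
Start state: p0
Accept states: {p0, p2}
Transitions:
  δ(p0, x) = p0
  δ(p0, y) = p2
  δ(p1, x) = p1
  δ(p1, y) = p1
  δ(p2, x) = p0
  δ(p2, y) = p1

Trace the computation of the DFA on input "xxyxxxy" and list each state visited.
read 'x': p0 → p0
  read 'x': p0 → p0
  read 'y': p0 → p2
  read 'x': p2 → p0
  read 'x': p0 → p0
  read 'x': p0 → p0
  read 'y': p0 → p2
p0 -> p0 -> p0 -> p2 -> p0 -> p0 -> p0 -> p2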